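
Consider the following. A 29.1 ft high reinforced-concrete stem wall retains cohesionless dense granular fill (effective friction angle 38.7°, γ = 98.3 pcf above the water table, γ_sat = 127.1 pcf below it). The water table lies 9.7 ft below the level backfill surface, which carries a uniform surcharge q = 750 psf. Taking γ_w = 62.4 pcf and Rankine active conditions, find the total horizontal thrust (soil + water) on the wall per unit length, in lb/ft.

24900 lb/ft

K_a = tan²(45° − φ/2) = 0.2306.
γ' = 127.1 − 62.4 = 64.70 pcf. h₂ = H − d_w = 19.4 ft.
σ'_h: at surface K_a·q = 172.9; at WT K_a(q+γd_w) = 392.8; at base K_a(q+γd_w+γ'h₂) = 682.2 psf.
P₁ = ½(172.9+392.8)×9.7 = 2744; P₂ = ½(392.8+682.2)×19.4 = 10430; P_w = ½γ_w h₂² = 11740.
Total = 2744+10430+11740 = 24910 lb/ft.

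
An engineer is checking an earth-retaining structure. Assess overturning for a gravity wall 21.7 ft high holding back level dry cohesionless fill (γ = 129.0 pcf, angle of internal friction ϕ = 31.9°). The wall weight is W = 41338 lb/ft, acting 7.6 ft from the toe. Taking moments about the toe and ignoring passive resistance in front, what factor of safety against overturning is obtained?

K_a = tan²(45° − 31.9°/2) = 0.3085.
P_a = ½K_aγH² = 0.5×0.3085×129.0×21.7² = 9371 lb/ft, acting at H/3 = 7.233 ft above the base.
Overturning moment M_o = P_a × H/3 = 9371 × 7.233 = 67780.
Resisting moment M_r = W × 7.6 = 41338 × 7.6 = 314200.
FS_overturning = M_r/M_o = 314200/67780 = 4.635.

4.64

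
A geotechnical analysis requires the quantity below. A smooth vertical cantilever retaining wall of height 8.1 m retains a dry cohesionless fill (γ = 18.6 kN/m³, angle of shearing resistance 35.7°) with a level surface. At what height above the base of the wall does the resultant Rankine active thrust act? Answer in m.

2.70 m

K_a = 0.2630.
The pressure distribution is triangular, so the resultant acts at H/3 above the base = 8.1/3 = 2.700 m.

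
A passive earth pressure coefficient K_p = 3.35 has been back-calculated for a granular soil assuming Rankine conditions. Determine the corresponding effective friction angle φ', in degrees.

32.7°

K_p = (1+sin φ)/(1−sin φ) ⇒ sin φ = (K_p − 1)/(K_p + 1) = 0.5402.
φ = arcsin(0.5402) = 32.70°.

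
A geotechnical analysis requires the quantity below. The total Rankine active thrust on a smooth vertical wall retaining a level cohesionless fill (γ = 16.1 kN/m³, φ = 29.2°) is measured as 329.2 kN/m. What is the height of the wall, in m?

10.9 m

K_a = 0.3442. P_a = ½ K_a γ H² ⇒ H = √(2P_a/(K_a γ)).
H = √(2×329.2/(0.3442×16.1)) = 10.90 m.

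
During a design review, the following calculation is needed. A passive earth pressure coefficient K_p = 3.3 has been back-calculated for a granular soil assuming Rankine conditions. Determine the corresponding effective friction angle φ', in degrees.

K_p = (1+sin φ)/(1−sin φ) ⇒ sin φ = (K_p − 1)/(K_p + 1) = 0.5349.
φ = arcsin(0.5349) = 32.34°.

32.3°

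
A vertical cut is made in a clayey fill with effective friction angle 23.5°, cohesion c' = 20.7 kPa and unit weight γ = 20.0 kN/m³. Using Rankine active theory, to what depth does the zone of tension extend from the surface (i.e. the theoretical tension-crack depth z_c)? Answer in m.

3.16 m

K_a = tan²(45° − 23.5°/2) = 0.4298; √K_a = 0.6556.
The active pressure is zero where K_a γ z = 2c√K_a, so z_c = 2c/(γ√K_a) = 2×20.7/(20.0×0.6556) = 3.157 m.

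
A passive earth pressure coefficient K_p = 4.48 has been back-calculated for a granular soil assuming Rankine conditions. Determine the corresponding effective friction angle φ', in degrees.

K_p = (1+sin φ)/(1−sin φ) ⇒ sin φ = (K_p − 1)/(K_p + 1) = 0.6350.
φ = arcsin(0.6350) = 39.42°.

39.4°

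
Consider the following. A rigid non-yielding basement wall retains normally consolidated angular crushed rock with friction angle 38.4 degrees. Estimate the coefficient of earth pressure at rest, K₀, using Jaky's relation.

K₀ = 1 − sin φ' = 1 − sin 38.4° = 0.3789.

0.379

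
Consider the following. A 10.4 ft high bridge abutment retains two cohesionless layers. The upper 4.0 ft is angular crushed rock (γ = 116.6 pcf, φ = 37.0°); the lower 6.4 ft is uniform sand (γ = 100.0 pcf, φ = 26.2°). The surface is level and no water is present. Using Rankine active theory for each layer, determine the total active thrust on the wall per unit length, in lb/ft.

2180 lb/ft

K_a1 = tan²(45°−37.0°/2) = 0.2486; K_a2 = tan²(45°−26.2°/2) = 0.3874.
Layer 1: σ at base = K_a1 γ₁ h₁ = 115.9 psf; P₁ = ½×115.9×4.0 = 231.9.
Layer 2: σ_v at top = γ₁h₁ = 466.4; σ_h top = K_a2×466.4 = 180.7; σ_h base = K_a2×(466.4+100.0×6.4) = 428.7.
P₂ = ½(180.7+428.7)×6.4 = 1950. Total P_a = 231.9+1950 = 2182 lb/ft.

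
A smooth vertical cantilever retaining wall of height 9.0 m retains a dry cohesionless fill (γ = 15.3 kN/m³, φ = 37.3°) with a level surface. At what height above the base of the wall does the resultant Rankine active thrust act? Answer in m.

K_a = 0.2453.
The pressure distribution is triangular, so the resultant acts at H/3 above the base = 9.0/3 = 3.000 m.

3.00 m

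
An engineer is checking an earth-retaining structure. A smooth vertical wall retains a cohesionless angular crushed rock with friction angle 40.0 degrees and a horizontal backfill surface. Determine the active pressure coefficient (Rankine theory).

K_a = (1 − sin φ)/(1 + sin φ) = (1 − sin 40.0°)/(1 + sin 40.0°) = 0.2174.

0.217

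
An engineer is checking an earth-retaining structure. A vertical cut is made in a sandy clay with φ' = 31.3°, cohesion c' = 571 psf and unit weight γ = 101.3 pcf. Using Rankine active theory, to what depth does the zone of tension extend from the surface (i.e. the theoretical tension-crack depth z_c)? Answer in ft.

20.0 ft

K_a = tan²(45° − 31.3°/2) = 0.3162; √K_a = 0.5623.
The active pressure is zero where K_a γ z = 2c√K_a, so z_c = 2c/(γ√K_a) = 2×571/(101.3×0.5623) = 20.05 ft.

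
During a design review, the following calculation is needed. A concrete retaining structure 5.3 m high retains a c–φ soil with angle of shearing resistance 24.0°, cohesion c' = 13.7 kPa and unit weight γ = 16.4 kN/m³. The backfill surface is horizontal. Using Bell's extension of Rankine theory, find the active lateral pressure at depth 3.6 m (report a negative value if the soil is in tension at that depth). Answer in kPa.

7.11 kPa

K_a = (1 − sin φ)/(1 + sin φ) = 0.4217.
σ_a = K_a γ z − 2c√K_a = 0.4217×16.4×3.6 − 2×13.7×0.6494 = 7.105 kPa.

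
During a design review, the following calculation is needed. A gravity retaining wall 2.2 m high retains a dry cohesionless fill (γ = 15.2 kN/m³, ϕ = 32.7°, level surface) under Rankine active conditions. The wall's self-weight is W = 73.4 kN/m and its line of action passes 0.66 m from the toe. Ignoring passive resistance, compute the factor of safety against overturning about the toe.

K_a = tan²(45° − 32.7°/2) = 0.2985.
P_a = ½K_aγH² = 0.5×0.2985×15.2×2.2² = 10.98 kN/m, acting at H/3 = 0.7333 m above the base.
Overturning moment M_o = P_a × H/3 = 10.98 × 0.7333 = 8.052.
Resisting moment M_r = W × 0.66 = 73.4 × 0.66 = 48.44.
FS_overturning = M_r/M_o = 48.44/8.052 = 6.016.

6.02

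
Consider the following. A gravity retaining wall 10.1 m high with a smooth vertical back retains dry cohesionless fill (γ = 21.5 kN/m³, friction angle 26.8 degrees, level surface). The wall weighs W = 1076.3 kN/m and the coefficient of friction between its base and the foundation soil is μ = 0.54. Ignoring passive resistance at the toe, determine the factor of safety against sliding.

K_a = tan²(45° − 26.8°/2) = 0.3785.
P_a = ½K_aγH² = 0.5×0.3785×21.5×10.1² = 415.0 kN/m, acting at H/3 = 3.367 m above the base.
FS_sliding = μW / P_a = 0.54×1076.3 / 415.0 = 1.400.

1.40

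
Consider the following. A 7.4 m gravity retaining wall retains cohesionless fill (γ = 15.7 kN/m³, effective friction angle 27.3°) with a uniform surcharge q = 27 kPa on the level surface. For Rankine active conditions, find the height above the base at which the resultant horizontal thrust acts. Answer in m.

K_a = 0.3711.
Triangular part P₁ = ½K_aγH² = 159.5 at H/3 = 2.467 m; rectangular part P₂ = K_a q H = 74.15 at H/2 = 3.700 m.
ȳ = (P₁·2.467 + P₂·3.700)/(P₁+P₂) = 2.858 m.

2.86 m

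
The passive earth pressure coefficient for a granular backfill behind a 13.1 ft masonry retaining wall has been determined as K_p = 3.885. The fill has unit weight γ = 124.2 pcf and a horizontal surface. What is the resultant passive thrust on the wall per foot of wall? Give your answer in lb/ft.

P = ½ K_p γ H² = 0.5 × 3.885 × 124.2 × 13.1² = 41400 lb/ft.

41400 lb/ft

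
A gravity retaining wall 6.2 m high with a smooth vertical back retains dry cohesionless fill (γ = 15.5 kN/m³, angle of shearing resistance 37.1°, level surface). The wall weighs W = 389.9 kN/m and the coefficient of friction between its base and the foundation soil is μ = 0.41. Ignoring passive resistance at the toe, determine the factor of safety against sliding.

2.17

K_a = tan²(45° − 37.1°/2) = 0.2475.
P_a = ½K_aγH² = 0.5×0.2475×15.5×6.2² = 73.73 kN/m, acting at H/3 = 2.067 m above the base.
FS_sliding = μW / P_a = 0.41×389.9 / 73.73 = 2.168.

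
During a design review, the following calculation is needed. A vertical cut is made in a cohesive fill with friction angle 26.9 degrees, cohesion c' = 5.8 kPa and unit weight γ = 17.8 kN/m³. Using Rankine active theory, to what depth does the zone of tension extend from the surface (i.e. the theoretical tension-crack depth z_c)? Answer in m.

K_a = tan²(45° − 26.9°/2) = 0.3770; √K_a = 0.6140.
The active pressure is zero where K_a γ z = 2c√K_a, so z_c = 2c/(γ√K_a) = 2×5.8/(17.8×0.6140) = 1.061 m.

1.06 m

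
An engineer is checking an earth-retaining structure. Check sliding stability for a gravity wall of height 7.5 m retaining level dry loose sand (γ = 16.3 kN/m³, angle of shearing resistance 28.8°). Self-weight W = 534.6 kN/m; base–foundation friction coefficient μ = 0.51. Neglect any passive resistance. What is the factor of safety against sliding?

1.70

K_a = tan²(45° − 28.8°/2) = 0.3498.
P_a = ½K_aγH² = 0.5×0.3498×16.3×7.5² = 160.3 kN/m, acting at H/3 = 2.500 m above the base.
FS_sliding = μW / P_a = 0.51×534.6 / 160.3 = 1.700.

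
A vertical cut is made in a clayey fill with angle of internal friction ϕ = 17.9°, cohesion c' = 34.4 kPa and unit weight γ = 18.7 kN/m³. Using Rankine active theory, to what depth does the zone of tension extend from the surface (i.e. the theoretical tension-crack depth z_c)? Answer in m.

K_a = tan²(45° − 17.9°/2) = 0.5298; √K_a = 0.7279.
The active pressure is zero where K_a γ z = 2c√K_a, so z_c = 2c/(γ√K_a) = 2×34.4/(18.7×0.7279) = 5.055 m.

5.05 m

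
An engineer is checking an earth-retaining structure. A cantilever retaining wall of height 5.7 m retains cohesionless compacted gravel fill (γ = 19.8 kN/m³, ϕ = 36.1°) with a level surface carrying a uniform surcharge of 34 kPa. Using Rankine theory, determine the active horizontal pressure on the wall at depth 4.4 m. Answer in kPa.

31.3 kPa

K_a = (1 − sin φ)/(1 + sin φ) = 0.2585.
σ_v = γz + q = 19.8 × 4.4 + 34 = 121.1 kPa.
σ_h = K_a σ_v = 0.2585 × 121.1 = 31.31 kPa.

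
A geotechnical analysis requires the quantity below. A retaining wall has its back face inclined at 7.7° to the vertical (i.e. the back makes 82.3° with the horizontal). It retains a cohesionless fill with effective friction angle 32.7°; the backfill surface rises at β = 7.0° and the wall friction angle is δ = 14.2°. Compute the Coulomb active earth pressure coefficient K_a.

K_a = sin²(α+φ) / [sin²α · sin(α−δ) · (1 + √{sin(φ+δ)sin(φ−β) / (sin(α−δ)sin(α+β))})²].
With α = 82.3°, φ = 32.7°, δ = 14.2°, β = 7.0°: K_a = 0.3592.

0.359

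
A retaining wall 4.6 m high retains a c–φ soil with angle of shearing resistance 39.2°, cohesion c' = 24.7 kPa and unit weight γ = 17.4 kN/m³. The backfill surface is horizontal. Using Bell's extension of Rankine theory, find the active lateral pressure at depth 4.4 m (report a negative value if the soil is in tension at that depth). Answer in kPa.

K_a = (1 − sin φ)/(1 + sin φ) = 0.2255.
σ_a = K_a γ z − 2c√K_a = 0.2255×17.4×4.4 − 2×24.7×0.4748 = -6.195 kPa.

-6.19 kPa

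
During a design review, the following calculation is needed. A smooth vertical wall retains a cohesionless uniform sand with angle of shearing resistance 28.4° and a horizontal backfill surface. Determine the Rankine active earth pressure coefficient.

K_a = tan²(45° − φ/2) = tan²(30.80°) = 0.3554.

0.355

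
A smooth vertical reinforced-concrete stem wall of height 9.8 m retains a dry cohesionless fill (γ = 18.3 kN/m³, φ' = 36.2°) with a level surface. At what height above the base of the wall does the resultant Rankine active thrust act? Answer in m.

3.27 m

K_a = 0.2574.
The pressure distribution is triangular, so the resultant acts at H/3 above the base = 9.8/3 = 3.267 m.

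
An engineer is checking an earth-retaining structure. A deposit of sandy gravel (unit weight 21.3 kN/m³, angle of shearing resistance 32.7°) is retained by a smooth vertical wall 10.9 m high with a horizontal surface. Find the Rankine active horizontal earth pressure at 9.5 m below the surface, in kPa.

K_a = (1 − sin φ)/(1 + sin φ) = 0.2985.
σ_h = K_a γ z = 0.2985 × 21.3 × 9.5 = 60.40 kPa.

60.4 kPa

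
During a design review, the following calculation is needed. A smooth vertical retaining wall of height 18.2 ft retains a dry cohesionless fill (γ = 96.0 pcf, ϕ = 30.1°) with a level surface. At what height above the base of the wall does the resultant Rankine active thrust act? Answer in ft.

K_a = 0.3320.
The pressure distribution is triangular, so the resultant acts at H/3 above the base = 18.2/3 = 6.067 ft.

6.07 ft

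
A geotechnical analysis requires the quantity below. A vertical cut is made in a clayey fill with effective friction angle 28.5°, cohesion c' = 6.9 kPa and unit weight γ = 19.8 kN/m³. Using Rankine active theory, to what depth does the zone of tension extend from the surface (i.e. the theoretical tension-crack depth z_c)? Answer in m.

1.17 m

K_a = tan²(45° − 28.5°/2) = 0.3540; √K_a = 0.5949.
The active pressure is zero where K_a γ z = 2c√K_a, so z_c = 2c/(γ√K_a) = 2×6.9/(19.8×0.5949) = 1.172 m.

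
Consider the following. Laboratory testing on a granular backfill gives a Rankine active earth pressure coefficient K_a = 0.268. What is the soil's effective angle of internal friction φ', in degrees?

K_a = tan²(45° − φ/2) ⇒ 45° − φ/2 = arctan(√0.268) = 27.37°.
φ = 2(45° − 27.37°) = 35.26°.

35.3°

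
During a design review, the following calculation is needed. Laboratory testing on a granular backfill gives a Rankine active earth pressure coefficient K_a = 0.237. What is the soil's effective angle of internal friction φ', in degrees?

38.1°

K_a = tan²(45° − φ/2) ⇒ 45° − φ/2 = arctan(√0.237) = 25.96°.
φ = 2(45° − 25.96°) = 38.08°.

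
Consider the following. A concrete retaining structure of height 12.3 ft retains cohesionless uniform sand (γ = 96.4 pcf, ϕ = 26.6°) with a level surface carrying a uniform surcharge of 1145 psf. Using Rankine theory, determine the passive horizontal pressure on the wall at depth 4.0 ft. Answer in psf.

4010 psf

K_p = (1 + sin φ)/(1 − sin φ) = 2.622.
σ_v = γz + q = 96.4 × 4.0 + 1145 = 1531 psf.
σ_h = K_p σ_v = 2.622 × 1531 = 4013 psf.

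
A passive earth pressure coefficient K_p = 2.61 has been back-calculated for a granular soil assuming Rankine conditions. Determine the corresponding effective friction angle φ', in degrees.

K_p = (1+sin φ)/(1−sin φ) ⇒ sin φ = (K_p − 1)/(K_p + 1) = 0.4460.
φ = arcsin(0.4460) = 26.49°.

26.5°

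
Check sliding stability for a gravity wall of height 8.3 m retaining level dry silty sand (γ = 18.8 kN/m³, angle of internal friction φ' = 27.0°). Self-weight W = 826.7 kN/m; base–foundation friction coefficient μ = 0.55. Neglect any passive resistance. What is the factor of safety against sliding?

K_a = tan²(45° − 27.0°/2) = 0.3755.
P_a = ½K_aγH² = 0.5×0.3755×18.8×8.3² = 243.2 kN/m, acting at H/3 = 2.767 m above the base.
FS_sliding = μW / P_a = 0.55×826.7 / 243.2 = 1.870.

1.87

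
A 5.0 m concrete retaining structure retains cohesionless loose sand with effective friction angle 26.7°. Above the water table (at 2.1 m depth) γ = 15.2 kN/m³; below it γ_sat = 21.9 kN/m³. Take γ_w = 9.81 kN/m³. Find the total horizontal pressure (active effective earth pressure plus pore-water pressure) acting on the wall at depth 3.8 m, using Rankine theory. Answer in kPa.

36.6 kPa

K_a = (1 − sin φ)/(1 + sin φ) = 0.3800.
γ' = 21.9 − 9.81 = 12.09 kN/m³.
Effective vertical stress at 3.8 m: σ'_v = 15.2×2.1 + 12.09×1.70 = 52.47 kPa.
σ'_h = K_a σ'_v = 0.3800 × 52.47 = 19.94 kPa; u = γ_w × 1.70 = 16.68 kPa.
Total σ_h = 19.94 + 16.68 = 36.61 kPa.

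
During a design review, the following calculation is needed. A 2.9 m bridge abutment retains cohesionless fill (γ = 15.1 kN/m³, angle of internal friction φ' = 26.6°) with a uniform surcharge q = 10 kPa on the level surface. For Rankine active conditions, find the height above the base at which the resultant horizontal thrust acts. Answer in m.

1.12 m

K_a = 0.3814.
Triangular part P₁ = ½K_aγH² = 24.22 at H/3 = 0.9667 m; rectangular part P₂ = K_a q H = 11.06 at H/2 = 1.450 m.
ȳ = (P₁·0.9667 + P₂·1.450)/(P₁+P₂) = 1.118 m.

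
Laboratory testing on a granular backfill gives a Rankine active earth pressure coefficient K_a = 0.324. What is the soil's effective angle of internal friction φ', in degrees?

30.7°

K_a = tan²(45° − φ/2) ⇒ 45° − φ/2 = arctan(√0.324) = 29.65°.
φ = 2(45° − 29.65°) = 30.70°.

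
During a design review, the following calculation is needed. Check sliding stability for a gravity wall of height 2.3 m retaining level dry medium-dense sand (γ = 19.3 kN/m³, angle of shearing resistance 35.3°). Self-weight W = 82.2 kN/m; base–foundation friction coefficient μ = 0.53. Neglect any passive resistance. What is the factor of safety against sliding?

3.19

K_a = tan²(45° − 35.3°/2) = 0.2675.
P_a = ½K_aγH² = 0.5×0.2675×19.3×2.3² = 13.66 kN/m, acting at H/3 = 0.7667 m above the base.
FS_sliding = μW / P_a = 0.53×82.2 / 13.66 = 3.190.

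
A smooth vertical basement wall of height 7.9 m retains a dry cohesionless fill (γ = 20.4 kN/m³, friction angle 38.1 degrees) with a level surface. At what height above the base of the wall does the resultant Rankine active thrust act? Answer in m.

2.63 m

K_a = 0.2368.
The pressure distribution is triangular, so the resultant acts at H/3 above the base = 7.9/3 = 2.633 m.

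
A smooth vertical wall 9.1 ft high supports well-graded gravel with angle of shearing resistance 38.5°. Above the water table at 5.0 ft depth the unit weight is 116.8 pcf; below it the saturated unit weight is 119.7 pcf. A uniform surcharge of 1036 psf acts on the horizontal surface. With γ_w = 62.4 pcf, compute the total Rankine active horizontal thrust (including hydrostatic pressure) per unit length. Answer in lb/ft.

K_a = tan²(45° − φ/2) = 0.2327.
γ' = 119.7 − 62.4 = 57.30 pcf. h₂ = H − d_w = 4.1 ft.
σ'_h: at surface K_a·q = 241.0; at WT K_a(q+γd_w) = 376.9; at base K_a(q+γd_w+γ'h₂) = 431.6 psf.
P₁ = ½(241.0+376.9)×5.0 = 1545; P₂ = ½(376.9+431.6)×4.1 = 1657; P_w = ½γ_w h₂² = 524.5.
Total = 1545+1657+524.5 = 3727 lb/ft.

3730 lb/ft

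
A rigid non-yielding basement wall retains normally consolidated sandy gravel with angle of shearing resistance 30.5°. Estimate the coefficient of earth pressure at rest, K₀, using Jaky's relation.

K₀ = 1 − sin φ' = 1 − sin 30.5° = 0.4925.

0.492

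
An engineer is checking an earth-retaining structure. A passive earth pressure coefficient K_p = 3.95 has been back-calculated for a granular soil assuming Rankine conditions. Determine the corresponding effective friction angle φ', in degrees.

36.6°

K_p = (1+sin φ)/(1−sin φ) ⇒ sin φ = (K_p − 1)/(K_p + 1) = 0.5960.
φ = arcsin(0.5960) = 36.58°.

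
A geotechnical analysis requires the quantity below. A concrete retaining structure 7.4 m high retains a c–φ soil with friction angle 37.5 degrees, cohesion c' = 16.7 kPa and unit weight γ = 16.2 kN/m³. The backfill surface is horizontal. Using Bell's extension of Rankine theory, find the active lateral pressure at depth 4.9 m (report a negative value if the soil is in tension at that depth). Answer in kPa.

K_a = (1 − sin φ)/(1 + sin φ) = 0.2432.
σ_a = K_a γ z − 2c√K_a = 0.2432×16.2×4.9 − 2×16.7×0.4931 = 2.834 kPa.

2.83 kPa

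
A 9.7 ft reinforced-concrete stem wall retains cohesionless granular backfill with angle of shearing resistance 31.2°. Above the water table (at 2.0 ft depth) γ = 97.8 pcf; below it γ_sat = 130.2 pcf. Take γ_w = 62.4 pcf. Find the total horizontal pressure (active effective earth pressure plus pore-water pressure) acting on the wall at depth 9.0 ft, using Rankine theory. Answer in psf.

K_a = (1 − sin φ)/(1 + sin φ) = 0.3175.
γ' = 130.2 − 62.4 = 67.80 pcf.
Effective vertical stress at 9.0 ft: σ'_v = 97.8×2.0 + 67.80×7.00 = 670.2 psf.
σ'_h = K_a σ'_v = 0.3175 × 670.2 = 212.8 psf; u = γ_w × 7.00 = 436.8 psf.
Total σ_h = 212.8 + 436.8 = 649.6 psf.

650 psf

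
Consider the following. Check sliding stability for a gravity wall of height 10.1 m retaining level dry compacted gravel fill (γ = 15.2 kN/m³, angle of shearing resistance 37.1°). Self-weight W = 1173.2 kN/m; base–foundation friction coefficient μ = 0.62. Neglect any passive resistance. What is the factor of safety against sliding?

K_a = tan²(45° − 37.1°/2) = 0.2475.
P_a = ½K_aγH² = 0.5×0.2475×15.2×10.1² = 191.9 kN/m, acting at H/3 = 3.367 m above the base.
FS_sliding = μW / P_a = 0.62×1173.2 / 191.9 = 3.791.

3.79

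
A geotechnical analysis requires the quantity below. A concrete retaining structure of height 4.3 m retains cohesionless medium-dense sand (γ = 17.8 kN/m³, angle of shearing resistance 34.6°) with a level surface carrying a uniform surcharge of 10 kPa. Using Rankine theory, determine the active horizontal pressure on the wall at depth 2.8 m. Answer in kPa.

16.5 kPa

K_a = (1 − sin φ)/(1 + sin φ) = 0.2756.
σ_v = γz + q = 17.8 × 2.8 + 10 = 59.84 kPa.
σ_h = K_a σ_v = 0.2756 × 59.84 = 16.49 kPa.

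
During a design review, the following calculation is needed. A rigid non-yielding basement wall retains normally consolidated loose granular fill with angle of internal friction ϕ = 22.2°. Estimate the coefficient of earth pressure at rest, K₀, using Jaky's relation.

0.622

K₀ = 1 − sin φ' = 1 − sin 22.2° = 0.6222.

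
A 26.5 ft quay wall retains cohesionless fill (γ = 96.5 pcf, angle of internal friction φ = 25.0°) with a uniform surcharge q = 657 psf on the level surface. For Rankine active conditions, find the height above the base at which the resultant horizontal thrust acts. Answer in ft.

K_a = 0.4059.
Triangular part P₁ = ½K_aγH² = 13750 at H/3 = 8.833 ft; rectangular part P₂ = K_a q H = 7066 at H/2 = 13.25 ft.
ȳ = (P₁·8.833 + P₂·13.25)/(P₁+P₂) = 10.33 ft.

10.3 ft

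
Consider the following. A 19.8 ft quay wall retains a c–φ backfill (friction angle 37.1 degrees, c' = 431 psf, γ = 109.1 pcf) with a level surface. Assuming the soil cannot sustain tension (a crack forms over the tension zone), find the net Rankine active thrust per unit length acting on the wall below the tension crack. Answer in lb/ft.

207 lb/ft

K_a = 0.2475; √K_a = 0.4975.
Tension-crack depth z_c = 2c/(γ√K_a) = 2×431/(109.1×0.4975) = 15.88 ft.
σ_a at base = K_a γ H − 2c√K_a = 0.2475×109.1×19.8 − 2×431×0.4975 = 105.8 psf.
P_a = ½ × 105.8 × (H − z_c) = 0.5×105.8×3.918 = 207.3 lb/ft.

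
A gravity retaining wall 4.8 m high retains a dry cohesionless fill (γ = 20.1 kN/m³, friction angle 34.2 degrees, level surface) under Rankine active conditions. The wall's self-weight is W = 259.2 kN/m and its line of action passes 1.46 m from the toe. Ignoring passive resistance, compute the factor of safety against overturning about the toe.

3.64

K_a = tan²(45° − 34.2°/2) = 0.2803.
P_a = ½K_aγH² = 0.5×0.2803×20.1×4.8² = 64.91 kN/m, acting at H/3 = 1.600 m above the base.
Overturning moment M_o = P_a × H/3 = 64.91 × 1.600 = 103.9.
Resisting moment M_r = W × 1.46 = 259.2 × 1.46 = 378.4.
FS_overturning = M_r/M_o = 378.4/103.9 = 3.644.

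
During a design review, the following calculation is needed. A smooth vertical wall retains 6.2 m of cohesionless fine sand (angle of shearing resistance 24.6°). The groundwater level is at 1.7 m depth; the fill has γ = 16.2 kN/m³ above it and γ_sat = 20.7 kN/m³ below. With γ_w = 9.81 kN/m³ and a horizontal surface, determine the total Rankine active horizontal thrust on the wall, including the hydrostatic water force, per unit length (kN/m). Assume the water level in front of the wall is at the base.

205 kN/m

K_a = tan²(45° − φ/2) = 0.4121.
γ' = 20.7 − 9.81 = 10.89 kN/m³. Depth below WT = 4.5 m.
σ'_h at WT = K_a γ d_w = 11.35 kPa; at base = 11.35 + K_a γ' × 4.5 = 31.55 kPa.
P₁ (0–1.7 m) = ½×11.35×1.7 = 9.648. P₂ (1.7–6.2 m) = ½(11.35+31.55)×4.5 = 96.52.
P_w = ½ γ_w h₂² = 0.5×9.81×4.5² = 99.33. Total = 9.648+96.52+99.33 = 205.5 kN/m.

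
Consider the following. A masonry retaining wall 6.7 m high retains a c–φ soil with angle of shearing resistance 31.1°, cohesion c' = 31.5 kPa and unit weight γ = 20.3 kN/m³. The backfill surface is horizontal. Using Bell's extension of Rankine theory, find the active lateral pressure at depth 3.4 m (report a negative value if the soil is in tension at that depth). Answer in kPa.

-13.6 kPa

K_a = (1 − sin φ)/(1 + sin φ) = 0.3188.
σ_a = K_a γ z − 2c√K_a = 0.3188×20.3×3.4 − 2×31.5×0.5646 = -13.57 kPa.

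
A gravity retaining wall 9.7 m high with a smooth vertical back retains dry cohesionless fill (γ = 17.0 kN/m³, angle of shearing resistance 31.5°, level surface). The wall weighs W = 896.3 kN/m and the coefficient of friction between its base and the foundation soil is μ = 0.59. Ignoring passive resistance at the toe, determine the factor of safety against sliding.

2.11

K_a = tan²(45° − 31.5°/2) = 0.3136.
P_a = ½K_aγH² = 0.5×0.3136×17.0×9.7² = 250.8 kN/m, acting at H/3 = 3.233 m above the base.
FS_sliding = μW / P_a = 0.59×896.3 / 250.8 = 2.108.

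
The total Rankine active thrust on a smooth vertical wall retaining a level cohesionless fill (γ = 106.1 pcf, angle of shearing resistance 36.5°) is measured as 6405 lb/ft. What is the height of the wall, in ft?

21.8 ft

K_a = 0.2541. P_a = ½ K_a γ H² ⇒ H = √(2P_a/(K_a γ)).
H = √(2×6405/(0.2541×106.1)) = 21.80 ft.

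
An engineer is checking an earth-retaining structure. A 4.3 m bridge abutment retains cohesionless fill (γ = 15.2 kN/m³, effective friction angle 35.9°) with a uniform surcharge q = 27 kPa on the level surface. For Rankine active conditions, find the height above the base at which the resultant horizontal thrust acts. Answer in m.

1.76 m

K_a = 0.2607.
Triangular part P₁ = ½K_aγH² = 36.64 at H/3 = 1.433 m; rectangular part P₂ = K_a q H = 30.27 at H/2 = 2.150 m.
ȳ = (P₁·1.433 + P₂·2.150)/(P₁+P₂) = 1.758 m.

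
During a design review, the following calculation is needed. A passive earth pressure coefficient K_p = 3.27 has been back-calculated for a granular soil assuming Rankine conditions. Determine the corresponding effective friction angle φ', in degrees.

K_p = (1+sin φ)/(1−sin φ) ⇒ sin φ = (K_p − 1)/(K_p + 1) = 0.5316.
φ = arcsin(0.5316) = 32.11°.

32.1°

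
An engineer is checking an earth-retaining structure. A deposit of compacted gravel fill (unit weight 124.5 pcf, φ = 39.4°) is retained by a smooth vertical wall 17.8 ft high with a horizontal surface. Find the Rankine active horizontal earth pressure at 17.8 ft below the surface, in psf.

K_a = (1 − sin φ)/(1 + sin φ) = 0.2234.
σ_h = K_a γ z = 0.2234 × 124.5 × 17.8 = 495.2 psf.

495 psf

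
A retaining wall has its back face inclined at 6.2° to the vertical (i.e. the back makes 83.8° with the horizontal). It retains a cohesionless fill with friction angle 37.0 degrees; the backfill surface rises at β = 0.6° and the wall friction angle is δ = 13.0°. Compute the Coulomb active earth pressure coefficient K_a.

K_a = sin²(α+φ) / [sin²α · sin(α−δ) · (1 + √{sin(φ+δ)sin(φ−β) / (sin(α−δ)sin(α+β))})²].
With α = 83.8°, φ = 37.0°, δ = 13.0°, β = 0.6°: K_a = 0.2750.

0.275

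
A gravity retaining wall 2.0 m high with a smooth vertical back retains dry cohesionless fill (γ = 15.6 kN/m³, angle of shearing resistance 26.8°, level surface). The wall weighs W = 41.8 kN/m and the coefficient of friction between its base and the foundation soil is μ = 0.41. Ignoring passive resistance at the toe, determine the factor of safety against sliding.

K_a = tan²(45° − 26.8°/2) = 0.3785.
P_a = ½K_aγH² = 0.5×0.3785×15.6×2.0² = 11.81 kN/m, acting at H/3 = 0.6667 m above the base.
FS_sliding = μW / P_a = 0.41×41.8 / 11.81 = 1.451.

1.45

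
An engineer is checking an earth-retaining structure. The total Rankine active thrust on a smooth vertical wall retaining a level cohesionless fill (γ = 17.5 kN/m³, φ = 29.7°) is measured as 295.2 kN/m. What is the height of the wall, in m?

K_a = 0.3374. P_a = ½ K_a γ H² ⇒ H = √(2P_a/(K_a γ)).
H = √(2×295.2/(0.3374×17.5)) = 10.000 m.

10.00 m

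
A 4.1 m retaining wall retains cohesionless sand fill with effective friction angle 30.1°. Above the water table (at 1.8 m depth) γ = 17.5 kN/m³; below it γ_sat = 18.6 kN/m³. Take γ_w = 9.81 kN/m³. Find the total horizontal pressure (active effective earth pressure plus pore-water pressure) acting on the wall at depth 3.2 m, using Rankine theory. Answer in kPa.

28.3 kPa

K_a = (1 − sin φ)/(1 + sin φ) = 0.3320.
γ' = 18.6 − 9.81 = 8.790 kN/m³.
Effective vertical stress at 3.2 m: σ'_v = 17.5×1.8 + 8.790×1.40 = 43.81 kPa.
σ'_h = K_a σ'_v = 0.3320 × 43.81 = 14.54 kPa; u = γ_w × 1.40 = 13.73 kPa.
Total σ_h = 14.54 + 13.73 = 28.28 kPa.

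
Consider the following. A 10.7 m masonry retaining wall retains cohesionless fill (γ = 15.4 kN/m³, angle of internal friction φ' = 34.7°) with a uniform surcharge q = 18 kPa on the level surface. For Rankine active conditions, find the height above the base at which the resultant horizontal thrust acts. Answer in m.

3.89 m

K_a = 0.2745.
Triangular part P₁ = ½K_aγH² = 242.0 at H/3 = 3.567 m; rectangular part P₂ = K_a q H = 52.86 at H/2 = 5.350 m.
ȳ = (P₁·3.567 + P₂·5.350)/(P₁+P₂) = 3.886 m.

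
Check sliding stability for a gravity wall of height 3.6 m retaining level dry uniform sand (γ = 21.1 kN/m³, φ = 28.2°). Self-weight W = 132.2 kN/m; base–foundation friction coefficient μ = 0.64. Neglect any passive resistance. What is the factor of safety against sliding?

K_a = tan²(45° − 28.2°/2) = 0.3582.
P_a = ½K_aγH² = 0.5×0.3582×21.1×3.6² = 48.97 kN/m, acting at H/3 = 1.200 m above the base.
FS_sliding = μW / P_a = 0.64×132.2 / 48.97 = 1.728.

1.73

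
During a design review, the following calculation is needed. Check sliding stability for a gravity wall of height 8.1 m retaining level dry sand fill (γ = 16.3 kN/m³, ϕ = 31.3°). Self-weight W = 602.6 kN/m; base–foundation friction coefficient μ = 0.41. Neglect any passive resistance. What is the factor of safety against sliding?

1.46

K_a = tan²(45° − 31.3°/2) = 0.3162.
P_a = ½K_aγH² = 0.5×0.3162×16.3×8.1² = 169.1 kN/m, acting at H/3 = 2.700 m above the base.
FS_sliding = μW / P_a = 0.41×602.6 / 169.1 = 1.461.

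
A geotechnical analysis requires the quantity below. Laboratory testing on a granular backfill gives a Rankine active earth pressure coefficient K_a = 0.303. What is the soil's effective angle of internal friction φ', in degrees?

K_a = tan²(45° − φ/2) ⇒ 45° − φ/2 = arctan(√0.303) = 28.83°.
φ = 2(45° − 28.83°) = 32.34°.

32.3°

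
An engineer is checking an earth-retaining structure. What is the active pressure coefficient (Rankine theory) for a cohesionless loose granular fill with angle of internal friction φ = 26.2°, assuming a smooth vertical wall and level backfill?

K_a = (1 − sin φ)/(1 + sin φ) = (1 − sin 26.2°)/(1 + sin 26.2°) = 0.3874.

0.387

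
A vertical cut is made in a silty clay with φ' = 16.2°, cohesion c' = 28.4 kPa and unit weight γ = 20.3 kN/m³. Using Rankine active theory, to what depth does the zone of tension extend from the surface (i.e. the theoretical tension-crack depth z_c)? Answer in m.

3.73 m

K_a = tan²(45° − 16.2°/2) = 0.5637; √K_a = 0.7508.
The active pressure is zero where K_a γ z = 2c√K_a, so z_c = 2c/(γ√K_a) = 2×28.4/(20.3×0.7508) = 3.727 m.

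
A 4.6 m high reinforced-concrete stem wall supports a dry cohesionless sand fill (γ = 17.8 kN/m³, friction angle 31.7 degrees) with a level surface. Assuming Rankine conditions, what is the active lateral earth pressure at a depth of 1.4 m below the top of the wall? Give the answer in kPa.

7.75 kPa

K_a = (1 − sin φ)/(1 + sin φ) = 0.3111.
σ_h = K_a γ z = 0.3111 × 17.8 × 1.4 = 7.752 kPa.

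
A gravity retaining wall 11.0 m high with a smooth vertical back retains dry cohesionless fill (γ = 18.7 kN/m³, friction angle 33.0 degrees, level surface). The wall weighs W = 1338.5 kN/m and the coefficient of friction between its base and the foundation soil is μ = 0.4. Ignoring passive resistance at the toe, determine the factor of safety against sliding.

1.61

K_a = tan²(45° − 33.0°/2) = 0.2948.
P_a = ½K_aγH² = 0.5×0.2948×18.7×11.0² = 333.5 kN/m, acting at H/3 = 3.667 m above the base.
FS_sliding = μW / P_a = 0.4×1338.5 / 333.5 = 1.605.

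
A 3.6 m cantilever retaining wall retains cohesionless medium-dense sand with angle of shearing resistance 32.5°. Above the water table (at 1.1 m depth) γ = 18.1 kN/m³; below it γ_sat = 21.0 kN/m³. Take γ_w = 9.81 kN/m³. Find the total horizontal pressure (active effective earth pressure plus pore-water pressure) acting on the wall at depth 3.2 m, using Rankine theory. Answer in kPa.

33.7 kPa

K_a = (1 − sin φ)/(1 + sin φ) = 0.3010.
γ' = 21.0 − 9.81 = 11.19 kN/m³.
Effective vertical stress at 3.2 m: σ'_v = 18.1×1.1 + 11.19×2.10 = 43.41 kPa.
σ'_h = K_a σ'_v = 0.3010 × 43.41 = 13.07 kPa; u = γ_w × 2.10 = 20.60 kPa.
Total σ_h = 13.07 + 20.60 = 33.67 kPa.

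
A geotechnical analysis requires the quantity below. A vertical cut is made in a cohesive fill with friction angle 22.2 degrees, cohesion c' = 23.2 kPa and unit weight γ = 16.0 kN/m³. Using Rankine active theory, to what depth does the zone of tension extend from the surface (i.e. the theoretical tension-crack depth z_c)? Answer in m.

K_a = tan²(45° − 22.2°/2) = 0.4515; √K_a = 0.6720.
The active pressure is zero where K_a γ z = 2c√K_a, so z_c = 2c/(γ√K_a) = 2×23.2/(16.0×0.6720) = 4.316 m.

4.32 m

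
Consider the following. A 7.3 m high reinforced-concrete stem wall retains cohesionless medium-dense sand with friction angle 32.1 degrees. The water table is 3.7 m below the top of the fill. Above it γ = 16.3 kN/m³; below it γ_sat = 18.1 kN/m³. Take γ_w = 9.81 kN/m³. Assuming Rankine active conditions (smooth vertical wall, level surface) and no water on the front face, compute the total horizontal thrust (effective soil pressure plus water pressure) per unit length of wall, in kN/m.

181 kN/m

K_a = tan²(45° − φ/2) = 0.3060.
γ' = 18.1 − 9.81 = 8.290 kN/m³. Depth below WT = 3.6 m.
σ'_h at WT = K_a γ d_w = 18.45 kPa; at base = 18.45 + K_a γ' × 3.6 = 27.59 kPa.
P₁ (0–3.7 m) = ½×18.45×3.7 = 34.14. P₂ (3.7–7.3 m) = ½(18.45+27.59)×3.6 = 82.87.
P_w = ½ γ_w h₂² = 0.5×9.81×3.6² = 63.57. Total = 34.14+82.87+63.57 = 180.6 kN/m.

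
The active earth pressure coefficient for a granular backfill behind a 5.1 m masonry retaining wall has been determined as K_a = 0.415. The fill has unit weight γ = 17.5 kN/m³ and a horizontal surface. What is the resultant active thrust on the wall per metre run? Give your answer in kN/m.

94.4 kN/m

P = ½ K_a γ H² = 0.5 × 0.415 × 17.5 × 5.1² = 94.45 kN/m.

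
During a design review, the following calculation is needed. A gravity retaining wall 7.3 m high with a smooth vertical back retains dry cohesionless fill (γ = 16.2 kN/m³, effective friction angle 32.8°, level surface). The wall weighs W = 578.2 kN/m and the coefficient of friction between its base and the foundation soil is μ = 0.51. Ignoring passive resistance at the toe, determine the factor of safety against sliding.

2.30

K_a = tan²(45° − 32.8°/2) = 0.2973.
P_a = ½K_aγH² = 0.5×0.2973×16.2×7.3² = 128.3 kN/m, acting at H/3 = 2.433 m above the base.
FS_sliding = μW / P_a = 0.51×578.2 / 128.3 = 2.298.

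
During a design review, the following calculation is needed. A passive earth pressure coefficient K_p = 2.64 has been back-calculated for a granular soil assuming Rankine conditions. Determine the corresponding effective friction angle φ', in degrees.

26.8°

K_p = (1+sin φ)/(1−sin φ) ⇒ sin φ = (K_p − 1)/(K_p + 1) = 0.4505.
φ = arcsin(0.4505) = 26.78°.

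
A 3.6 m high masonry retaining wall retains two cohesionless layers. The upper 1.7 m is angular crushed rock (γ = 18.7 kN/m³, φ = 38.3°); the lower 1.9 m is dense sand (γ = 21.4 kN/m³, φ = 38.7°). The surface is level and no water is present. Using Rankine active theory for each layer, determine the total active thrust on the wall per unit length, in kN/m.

29.2 kN/m

K_a1 = tan²(45°−38.3°/2) = 0.2347; K_a2 = tan²(45°−38.7°/2) = 0.2306.
Layer 1: σ at base = K_a1 γ₁ h₁ = 7.462 kPa; P₁ = ½×7.462×1.7 = 6.343.
Layer 2: σ_v at top = γ₁h₁ = 31.79; σ_h top = K_a2×31.79 = 7.330; σ_h base = K_a2×(31.79+21.4×1.9) = 16.71.
P₂ = ½(7.330+16.71)×1.9 = 22.83. Total P_a = 6.343+22.83 = 29.18 kN/m.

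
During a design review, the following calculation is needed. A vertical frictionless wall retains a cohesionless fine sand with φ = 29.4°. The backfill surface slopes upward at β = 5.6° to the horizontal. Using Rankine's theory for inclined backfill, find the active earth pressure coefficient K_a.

0.347

K_a = cos β · (cos β − √(cos²β − cos²φ)) / (cos β + √(cos²β − cos²φ)).
cos β = 0.9952, cos φ = 0.8712, √(cos²β − cos²φ) = 0.4811.
K_a = 0.9952 × (0.9952 − 0.4811)/(0.9952 + 0.4811) = 0.3466.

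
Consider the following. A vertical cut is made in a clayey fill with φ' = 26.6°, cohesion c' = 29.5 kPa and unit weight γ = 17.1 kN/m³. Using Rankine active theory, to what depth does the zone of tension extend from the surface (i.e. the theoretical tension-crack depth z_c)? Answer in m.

5.59 m

K_a = tan²(45° − 26.6°/2) = 0.3814; √K_a = 0.6176.
The active pressure is zero where K_a γ z = 2c√K_a, so z_c = 2c/(γ√K_a) = 2×29.5/(17.1×0.6176) = 5.586 m.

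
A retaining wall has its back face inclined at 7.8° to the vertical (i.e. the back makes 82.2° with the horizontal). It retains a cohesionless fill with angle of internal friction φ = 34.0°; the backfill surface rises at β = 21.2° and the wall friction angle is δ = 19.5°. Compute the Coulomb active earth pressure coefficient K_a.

0.437

K_a = sin²(α+φ) / [sin²α · sin(α−δ) · (1 + √{sin(φ+δ)sin(φ−β) / (sin(α−δ)sin(α+β))})²].
With α = 82.2°, φ = 34.0°, δ = 19.5°, β = 21.2°: K_a = 0.4366.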